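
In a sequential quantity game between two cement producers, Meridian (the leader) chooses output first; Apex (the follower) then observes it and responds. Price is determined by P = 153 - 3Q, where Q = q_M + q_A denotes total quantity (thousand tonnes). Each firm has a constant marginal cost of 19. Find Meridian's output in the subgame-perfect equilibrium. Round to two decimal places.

22.33

The follower Apex best-responds to any q_M: π_A = (153 - 3Q)q_A - 19q_A.
Follower FOC: 134 - 3q_M - 6q_A = 0, so q_A(q_M) = (134 - 3q_M)/6.
The leader anticipates this reaction. Substituting into P = 153 - 3Q gives P = 86 - (3/2)q_M, so π_M = (86 - (3/2)q_M)q_M - 19q_M.
Maximising: ∂π_M/∂q_M = 67 - 3q_M = 0, giving q_M = 67/3.
Then q_A = (134 - 3·(67/3))/6 = 67/6.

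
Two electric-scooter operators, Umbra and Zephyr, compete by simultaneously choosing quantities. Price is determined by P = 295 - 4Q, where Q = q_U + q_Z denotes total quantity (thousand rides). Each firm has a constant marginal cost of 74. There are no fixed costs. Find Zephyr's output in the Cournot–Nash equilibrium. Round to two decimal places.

18.42

Each firm earns π_i = (295 - 4Q)q_i - 74q_i.
First-order condition (treating rivals' output as given): 221 - 8q_i - 4q_j = 0.
With identical firms every q_j equals q_i, so q_j = q_i and 221 = 12q_i, giving q_i = 221/12.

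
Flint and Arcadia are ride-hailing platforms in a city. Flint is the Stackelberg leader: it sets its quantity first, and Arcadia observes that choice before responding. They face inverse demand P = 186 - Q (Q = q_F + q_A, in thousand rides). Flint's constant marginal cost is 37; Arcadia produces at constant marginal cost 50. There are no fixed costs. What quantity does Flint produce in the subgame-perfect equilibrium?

Solve by backward induction. Given q_F, the follower Arcadia maximises π_A = (186 - q_F - q_A)q_A - 50q_A.
Setting the follower's marginal profit to zero, 136 - q_F - 2q_A = 0, i.e. q_A = (136 - q_F)/2.
The leader anticipates this reaction. Substituting into P = 186 - Q gives P = 118 - (1/2)q_F, so π_F = (118 - (1/2)q_F)q_F - 37q_F.
The leader's first-order condition 81 - q_F = 0 yields q_F = 81.
Then q_A = (136 - 81)/2 = 55/2.

81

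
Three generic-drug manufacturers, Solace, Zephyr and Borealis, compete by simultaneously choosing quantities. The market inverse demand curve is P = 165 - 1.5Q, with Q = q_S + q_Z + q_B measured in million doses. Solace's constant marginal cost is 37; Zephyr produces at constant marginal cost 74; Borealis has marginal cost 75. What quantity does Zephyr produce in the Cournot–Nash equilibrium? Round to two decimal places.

9.17

Solace's profit: π_S = (165 - 1.5Q)q_S - (37q_S). Setting ∂π_S/∂q_S = 0: 128 - 3q_S - (3/2)(q_Z + q_B) = 0.
Zephyr's profit: π_Z = (165 - 1.5Q)q_Z - (74q_Z). Setting ∂π_Z/∂q_Z = 0: 91 - 3q_Z - (3/2)(q_S + q_B) = 0.
Borealis's profit: π_B = (165 - 1.5Q)q_B - (75q_B). Setting ∂π_B/∂q_B = 0: 90 - 3q_B - (3/2)(q_S + q_Z) = 0.
Summing all 3 equations gives 309 − 6Q = 0, hence Q = 103/2.
Back-substituting: q_S = (128 − 309/4)/(3/2) = 203/6, q_Z = (91 − 309/4)/(3/2) = 55/6, q_B = (90 − 309/4)/(3/2) = 17/2.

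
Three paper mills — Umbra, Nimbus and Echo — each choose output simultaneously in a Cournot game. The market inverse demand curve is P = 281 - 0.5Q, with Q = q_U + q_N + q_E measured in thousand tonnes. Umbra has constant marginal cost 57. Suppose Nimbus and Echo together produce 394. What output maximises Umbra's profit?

27

With rivals' combined output fixed at 394, Umbra's profit is π_U = (281 - (1/2)·394 - (1/2)q_U)q_U - (57q_U) = (84 - (1/2)q_U)q_U - (57q_U).
∂π_U/∂q_U = 27 - q_U = 0, so q_U = 27.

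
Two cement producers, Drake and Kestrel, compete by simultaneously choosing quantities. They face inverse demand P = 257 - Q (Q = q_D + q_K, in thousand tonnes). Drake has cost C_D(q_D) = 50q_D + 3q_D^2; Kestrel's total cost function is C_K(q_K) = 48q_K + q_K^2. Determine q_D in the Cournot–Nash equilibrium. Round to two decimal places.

19.97

Drake's profit: π_D = (257 - Q)q_D - (50q_D + 3q_D²). Setting ∂π_D/∂q_D = 0: 207 - 8q_D - (q_K) = 0.
Kestrel's profit: π_K = (257 - Q)q_K - (48q_K + q_K²). Setting ∂π_K/∂q_K = 0: 209 - 4q_K - (q_D) = 0.
Rearranging gives the reaction functions q_D = (207 - q_K)/8 and q_K = (209 - q_D)/4.
Substituting one into the other gives q_D = 619/31 and q_K = 1465/31.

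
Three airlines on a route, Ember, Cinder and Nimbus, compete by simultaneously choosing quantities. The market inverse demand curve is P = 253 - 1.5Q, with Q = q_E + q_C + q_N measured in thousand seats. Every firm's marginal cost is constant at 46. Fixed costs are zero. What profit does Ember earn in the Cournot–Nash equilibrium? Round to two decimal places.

Each firm earns π_i = (253 - 1.5Q)q_i - 46q_i.
First-order condition (treating rivals' output as given): 207 - 3q_i - (3/2)·Σ_{j≠i} q_j = 0.
By symmetry each firm produces the same amount; substituting Σ_{j≠i} q_j = 2q_i yields q_i = 207/6 = 69/2.
Price P = 253 - (3/2)·(207/2) = 391/4.
Ember's profit: (391/4 - 46)·(69/2) = 1785.3750.

1785.38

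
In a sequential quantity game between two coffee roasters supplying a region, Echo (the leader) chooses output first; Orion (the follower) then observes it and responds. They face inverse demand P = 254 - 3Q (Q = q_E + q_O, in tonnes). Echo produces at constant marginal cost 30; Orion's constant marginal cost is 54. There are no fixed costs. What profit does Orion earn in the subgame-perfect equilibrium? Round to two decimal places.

481.33

Solve by backward induction. Given q_E, the follower Orion maximises π_O = (254 - 3q_E - 3q_O)q_O - 54q_O.
Setting the follower's marginal profit to zero, 200 - 3q_E - 6q_O = 0, i.e. q_O = (200 - 3q_E)/6.
Echo substitutes q_O(q_E) into its own profit: π_E = q_E(254 - 3q_E - (200 - 3q_E)/2) - 30q_E = (154 - (3/2)q_E)q_E - 30q_E.
The leader's first-order condition 124 - 3q_E = 0 yields q_E = 124/3.
Then q_O = (200 - 3·(124/3))/6 = 38/3.
Price P = 254 - 3·54 = 92.
Orion's profit: (92 - 54)·(38/3) = 1444/3.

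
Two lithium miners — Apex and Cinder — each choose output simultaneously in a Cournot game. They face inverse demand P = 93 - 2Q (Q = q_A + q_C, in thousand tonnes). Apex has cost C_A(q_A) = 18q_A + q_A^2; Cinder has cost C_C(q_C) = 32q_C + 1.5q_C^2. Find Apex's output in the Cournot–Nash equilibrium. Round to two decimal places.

10.61

Apex's profit: π_A = (93 - 2Q)q_A - (18q_A + q_A²). Setting ∂π_A/∂q_A = 0: 75 - 6q_A - 2(q_C) = 0.
Cinder's profit: π_C = (93 - 2Q)q_C - (32q_C + (3/2)q_C²). Setting ∂π_C/∂q_C = 0: 61 - 7q_C - 2(q_A) = 0.
So q_A = (75 - 2q_C)/6 and q_C = (61 - 2q_A)/7.
Solving the pair: q_A = 403/38, q_C = 108/19.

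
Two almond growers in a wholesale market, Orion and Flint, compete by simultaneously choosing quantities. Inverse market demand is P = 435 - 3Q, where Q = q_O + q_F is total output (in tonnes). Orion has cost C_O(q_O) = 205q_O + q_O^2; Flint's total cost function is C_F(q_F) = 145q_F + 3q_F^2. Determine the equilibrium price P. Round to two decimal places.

Orion's profit: π_O = (435 - 3Q)q_O - (205q_O + q_O²). Setting ∂π_O/∂q_O = 0: 230 - 8q_O - 3(q_F) = 0.
Flint's profit: π_F = (435 - 3Q)q_F - (145q_F + 3q_F²). Setting ∂π_F/∂q_F = 0: 290 - 12q_F - 3(q_O) = 0.
Best responses: q_O = (230 - 3q_F)/8, q_F = (290 - 3q_O)/12.
Solving the pair: q_O = 630/29, q_F = 1630/87.
Total output Q = 40.4598, so price P = 435 - 3·40.4598 = 313.6207.

313.62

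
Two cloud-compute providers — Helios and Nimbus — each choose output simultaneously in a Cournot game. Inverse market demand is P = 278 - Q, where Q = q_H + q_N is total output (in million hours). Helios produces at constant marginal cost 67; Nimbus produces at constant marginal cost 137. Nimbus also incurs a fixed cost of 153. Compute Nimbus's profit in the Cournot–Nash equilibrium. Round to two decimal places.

407.11

Helios's profit: π_H = (278 - Q)q_H - (67q_H). Setting ∂π_H/∂q_H = 0: 211 - 2q_H - (q_N) = 0.
Nimbus's first-order condition: 141 - 2q_N - (q_H) = 0.
So q_H = (211 - q_N)/2 and q_N = (141 - q_H)/2.
Substituting one into the other gives q_H = 281/3 and q_N = 71/3.
Price P = 278 - 352/3 = 482/3.
Nimbus's profit: (482/3 - 137)·(71/3) - 153 = 407.1111.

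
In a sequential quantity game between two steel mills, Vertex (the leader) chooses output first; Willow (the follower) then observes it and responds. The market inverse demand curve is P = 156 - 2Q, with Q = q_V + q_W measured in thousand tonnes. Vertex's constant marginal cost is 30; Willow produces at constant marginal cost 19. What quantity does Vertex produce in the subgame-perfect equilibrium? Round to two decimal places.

The follower Willow best-responds to any q_V: π_W = (156 - 2Q)q_W - 19q_W.
Setting the follower's marginal profit to zero, 137 - 2q_V - 4q_W = 0, i.e. q_W = (137 - 2q_V)/4.
Vertex substitutes q_W(q_V) into its own profit: π_V = q_V(156 - 2q_V - (137 - 2q_V)/2) - 30q_V = (175/2 - q_V)q_V - 30q_V.
Leader FOC: 115/2 - 2q_V = 0, so q_V = 115/4.
Then q_W = (137 - 2·(115/4))/4 = 159/8.

28.75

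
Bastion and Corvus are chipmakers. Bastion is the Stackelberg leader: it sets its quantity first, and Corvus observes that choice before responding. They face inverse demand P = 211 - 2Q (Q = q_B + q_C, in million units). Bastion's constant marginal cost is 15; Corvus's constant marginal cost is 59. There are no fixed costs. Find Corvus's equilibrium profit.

128

The follower Corvus best-responds to any q_B: π_C = (211 - 2Q)q_C - 59q_C.
∂π_C/∂q_C = 152 - 2q_B - 4q_C = 0 gives the reaction function q_C = (152 - 2q_B)/4.
Bastion substitutes q_C(q_B) into its own profit: π_B = q_B(211 - 2q_B - (152 - 2q_B)/2) - 15q_B = (135 - q_B)q_B - 15q_B.
Leader FOC: 120 - 2q_B = 0, so q_B = 60.
Then q_C = (152 - 2·60)/4 = 8.
Price P = 211 - 2·68 = 75.
Corvus's profit: (75 - 59)·8 = 128.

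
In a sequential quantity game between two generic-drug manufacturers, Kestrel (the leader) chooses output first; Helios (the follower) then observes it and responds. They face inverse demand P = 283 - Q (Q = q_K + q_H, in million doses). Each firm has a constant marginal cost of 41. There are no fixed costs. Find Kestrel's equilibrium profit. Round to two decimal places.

7320.50

The follower Helios best-responds to any q_K: π_H = (283 - Q)q_H - 41q_H.
Follower FOC: 242 - q_K - 2q_H = 0, so q_H(q_K) = (242 - q_K)/2.
Kestrel substitutes q_H(q_K) into its own profit: π_K = q_K(283 - q_K - (242 - q_K)/2) - 41q_K = (162 - (1/2)q_K)q_K - 41q_K.
Maximising: ∂π_K/∂q_K = 121 - q_K = 0, giving q_K = 121.
Then q_H = (242 - 121)/2 = 121/2.
Price P = 283 - 363/2 = 203/2.
Kestrel's profit: (203/2 - 41)·121 = 7320.5000.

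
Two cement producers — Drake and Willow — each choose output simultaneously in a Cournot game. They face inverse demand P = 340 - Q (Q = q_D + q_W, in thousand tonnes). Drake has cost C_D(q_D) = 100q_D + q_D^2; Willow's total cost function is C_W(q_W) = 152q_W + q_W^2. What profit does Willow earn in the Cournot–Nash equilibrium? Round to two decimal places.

2330.17

Drake's profit: π_D = (340 - Q)q_D - (100q_D + q_D²). Setting ∂π_D/∂q_D = 0: 240 - 4q_D - (q_W) = 0.
Willow's profit: π_W = (340 - Q)q_W - (152q_W + q_W²). Setting ∂π_W/∂q_W = 0: 188 - 4q_W - (q_D) = 0.
So q_D = (240 - q_W)/4 and q_W = (188 - q_D)/4.
Solving the pair: q_D = 772/15, q_W = 512/15.
Price P = 340 - 428/5 = 1272/5.
Willow's profit: (1272/5)·(512/15) - 152·(512/15) - (512/15)² = 2330.1689.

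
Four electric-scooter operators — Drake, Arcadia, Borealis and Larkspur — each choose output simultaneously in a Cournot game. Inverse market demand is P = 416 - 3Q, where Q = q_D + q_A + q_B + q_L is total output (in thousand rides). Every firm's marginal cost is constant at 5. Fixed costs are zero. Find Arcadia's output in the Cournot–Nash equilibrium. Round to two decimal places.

Each firm earns π_i = (416 - 3Q)q_i - 5q_i.
Setting ∂π_i/∂q_i = 0 with rivals' quantities fixed: 411 - 6q_i - 3·Σ_{j≠i} q_j = 0.
With identical firms every q_j equals q_i, so Σ_{j≠i} q_j = 3q_i and 411 = 15q_i, giving q_i = 137/5.

27.40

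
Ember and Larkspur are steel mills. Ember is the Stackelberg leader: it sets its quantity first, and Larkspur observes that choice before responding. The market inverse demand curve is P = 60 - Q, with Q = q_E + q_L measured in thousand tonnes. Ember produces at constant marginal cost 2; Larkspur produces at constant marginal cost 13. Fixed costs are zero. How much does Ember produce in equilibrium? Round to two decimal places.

34.50

The follower Larkspur best-responds to any q_E: π_L = (60 - Q)q_L - 13q_L.
Follower FOC: 47 - q_E - 2q_L = 0, so q_L(q_E) = (47 - q_E)/2.
The leader anticipates this reaction. Substituting into P = 60 - Q gives P = 73/2 - (1/2)q_E, so π_E = (73/2 - (1/2)q_E)q_E - 2q_E.
The leader's first-order condition 69/2 - q_E = 0 yields q_E = 69/2.
Then q_L = (47 - 69/2)/2 = 25/4.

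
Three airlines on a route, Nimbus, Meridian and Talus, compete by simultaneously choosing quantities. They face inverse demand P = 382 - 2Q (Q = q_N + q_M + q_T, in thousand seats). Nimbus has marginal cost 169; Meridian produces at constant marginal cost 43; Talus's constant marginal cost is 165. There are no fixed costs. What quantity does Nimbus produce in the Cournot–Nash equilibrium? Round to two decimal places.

10.38

Nimbus's profit: π_N = (382 - 2Q)q_N - (169q_N). Setting ∂π_N/∂q_N = 0: 213 - 4q_N - 2(q_M + q_T) = 0.
Meridian's first-order condition: 339 - 4q_M - 2(q_N + q_T) = 0.
Talus's profit: π_T = (382 - 2Q)q_T - (165q_T). Setting ∂π_T/∂q_T = 0: 217 - 4q_T - 2(q_N + q_M) = 0.
Adding the 3 first-order conditions: 769 − 8Q = 0, so Q = 769/8.
Back-substituting: q_N = (213 − 769/4)/2 = 83/8, q_M = (339 − 769/4)/2 = 587/8, q_T = (217 − 769/4)/2 = 99/8.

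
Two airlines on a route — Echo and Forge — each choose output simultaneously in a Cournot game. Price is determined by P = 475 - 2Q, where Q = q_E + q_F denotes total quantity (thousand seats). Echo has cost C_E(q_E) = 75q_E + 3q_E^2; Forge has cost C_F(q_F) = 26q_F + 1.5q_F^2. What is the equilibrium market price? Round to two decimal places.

305.55

Echo's profit: π_E = (475 - 2Q)q_E - (75q_E + 3q_E²). Setting ∂π_E/∂q_E = 0: 400 - 10q_E - 2(q_F) = 0.
Forge's profit: π_F = (475 - 2Q)q_F - (26q_F + (3/2)q_F²). Setting ∂π_F/∂q_F = 0: 449 - 7q_F - 2(q_E) = 0.
Best responses: q_E = (400 - 2q_F)/10, q_F = (449 - 2q_E)/7.
Solving the pair: q_E = 317/11, q_F = 615/11.
Total output Q = 932/11, so price P = 475 - 2·(932/11) = 305.5455.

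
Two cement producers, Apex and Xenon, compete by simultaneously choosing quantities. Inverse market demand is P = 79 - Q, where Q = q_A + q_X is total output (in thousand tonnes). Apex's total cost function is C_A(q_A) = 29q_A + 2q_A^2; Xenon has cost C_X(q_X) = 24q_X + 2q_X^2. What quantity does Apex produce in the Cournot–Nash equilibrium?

7

Apex's profit: π_A = (79 - Q)q_A - (29q_A + 2q_A²). Setting ∂π_A/∂q_A = 0: 50 - 6q_A - (q_X) = 0.
Xenon's first-order condition: 55 - 6q_X - (q_A) = 0.
Rearranging gives the reaction functions q_A = (50 - q_X)/6 and q_X = (55 - q_A)/6.
Solving the pair: q_A = 7, q_X = 8.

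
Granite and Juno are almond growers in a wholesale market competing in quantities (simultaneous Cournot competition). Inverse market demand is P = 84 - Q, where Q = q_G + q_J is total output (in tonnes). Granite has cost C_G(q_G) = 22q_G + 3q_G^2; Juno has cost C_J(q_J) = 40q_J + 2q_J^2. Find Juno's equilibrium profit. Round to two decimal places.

114.21

Granite's profit: π_G = (84 - Q)q_G - (22q_G + 3q_G²). Setting ∂π_G/∂q_G = 0: 62 - 8q_G - (q_J) = 0.
Juno's first-order condition: 44 - 6q_J - (q_G) = 0.
Best responses: q_G = (62 - q_J)/8, q_J = (44 - q_G)/6.
Solving the pair: q_G = 328/47, q_J = 290/47.
Price P = 84 - 618/47 = 70.8511.
Juno's profit: 70.8511·(290/47) - 40·(290/47) - 2(290/47)² = 114.2146.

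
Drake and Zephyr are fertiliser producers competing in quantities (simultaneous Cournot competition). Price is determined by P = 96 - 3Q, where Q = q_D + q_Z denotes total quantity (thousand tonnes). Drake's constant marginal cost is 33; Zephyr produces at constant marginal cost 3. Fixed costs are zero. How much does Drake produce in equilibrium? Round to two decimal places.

Drake's profit: π_D = (96 - 3Q)q_D - (33q_D). Setting ∂π_D/∂q_D = 0: 63 - 6q_D - 3(q_Z) = 0.
Zephyr's profit: π_Z = (96 - 3Q)q_Z - (3q_Z). Setting ∂π_Z/∂q_Z = 0: 93 - 6q_Z - 3(q_D) = 0.
Rearranging gives the reaction functions q_D = (63 - 3q_Z)/6 and q_Z = (93 - 3q_D)/6.
Solving the pair: q_D = 11/3, q_Z = 41/3.

3.67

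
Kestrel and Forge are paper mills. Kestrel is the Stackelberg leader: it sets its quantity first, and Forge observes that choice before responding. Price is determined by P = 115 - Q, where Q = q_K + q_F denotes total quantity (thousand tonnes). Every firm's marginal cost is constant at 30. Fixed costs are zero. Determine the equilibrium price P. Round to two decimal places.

Solve by backward induction. Given q_K, the follower Forge maximises π_F = (115 - q_K - q_F)q_F - 30q_F.
∂π_F/∂q_F = 85 - q_K - 2q_F = 0 gives the reaction function q_F = (85 - q_K)/2.
Kestrel substitutes q_F(q_K) into its own profit: π_K = q_K(115 - q_K - (85 - q_K)/2) - 30q_K = (145/2 - (1/2)q_K)q_K - 30q_K.
Leader FOC: 85/2 - q_K = 0, so q_K = 85/2.
Then q_F = (85 - 85/2)/2 = 85/4.
Total output Q = 255/4, so price P = 115 - 255/4 = 205/4.

51.25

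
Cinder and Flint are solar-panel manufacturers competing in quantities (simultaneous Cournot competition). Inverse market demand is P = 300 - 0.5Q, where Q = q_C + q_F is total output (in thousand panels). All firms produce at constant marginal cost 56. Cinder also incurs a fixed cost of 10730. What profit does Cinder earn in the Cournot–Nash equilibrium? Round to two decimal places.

Each firm earns π_i = (300 - 0.5Q)q_i - 56q_i.
Setting ∂π_i/∂q_i = 0 with rivals' quantities fixed: 244 - q_i - (1/2)q_j = 0.
By symmetry each firm produces the same amount; substituting q_j = q_i yields q_i = 244/(3/2) = 488/3.
Price P = 300 - (1/2)·(976/3) = 412/3.
Cinder's profit: (412/3 - 56)·(488/3) - 10730 = 2500.2222.

2500.22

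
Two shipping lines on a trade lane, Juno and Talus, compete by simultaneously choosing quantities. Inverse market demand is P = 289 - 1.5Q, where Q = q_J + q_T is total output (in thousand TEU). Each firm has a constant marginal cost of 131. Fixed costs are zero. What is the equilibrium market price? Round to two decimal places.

183.67

A representative firm's profit is π_i = q_i(289 - 1.5Q) - 131q_i.
First-order condition (treating rivals' output as given): 158 - 3q_i - (3/2)q_j = 0.
With identical firms every q_j equals q_i, so q_j = q_i and 158 = (9/2)q_i, giving q_i = 316/9.
Total output Q = 632/9, so price P = 289 - (3/2)·(632/9) = 551/3.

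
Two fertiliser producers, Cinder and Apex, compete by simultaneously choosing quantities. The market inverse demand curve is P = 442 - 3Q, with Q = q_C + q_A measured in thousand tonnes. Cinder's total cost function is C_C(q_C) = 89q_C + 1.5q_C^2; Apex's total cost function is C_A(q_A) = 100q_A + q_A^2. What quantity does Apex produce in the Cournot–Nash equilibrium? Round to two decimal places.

32.05

Cinder's profit: π_C = (442 - 3Q)q_C - (89q_C + (3/2)q_C²). Setting ∂π_C/∂q_C = 0: 353 - 9q_C - 3(q_A) = 0.
Apex's profit: π_A = (442 - 3Q)q_A - (100q_A + q_A²). Setting ∂π_A/∂q_A = 0: 342 - 8q_A - 3(q_C) = 0.
Rearranging gives the reaction functions q_C = (353 - 3q_A)/9 and q_A = (342 - 3q_C)/8.
Substituting one into the other gives q_C = 1798/63 and q_A = 673/21.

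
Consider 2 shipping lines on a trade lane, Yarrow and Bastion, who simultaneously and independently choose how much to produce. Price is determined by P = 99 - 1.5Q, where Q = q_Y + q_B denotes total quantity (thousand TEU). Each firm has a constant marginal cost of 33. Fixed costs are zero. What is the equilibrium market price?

55

Each firm earns π_i = (99 - 1.5Q)q_i - 33q_i.
Setting ∂π_i/∂q_i = 0 with rivals' quantities fixed: 66 - 3q_i - (3/2)q_j = 0.
With identical firms every q_j equals q_i, so q_j = q_i and 66 = (9/2)q_i, giving q_i = 44/3.
Total output Q = 88/3, so price P = 99 - (3/2)·(88/3) = 55.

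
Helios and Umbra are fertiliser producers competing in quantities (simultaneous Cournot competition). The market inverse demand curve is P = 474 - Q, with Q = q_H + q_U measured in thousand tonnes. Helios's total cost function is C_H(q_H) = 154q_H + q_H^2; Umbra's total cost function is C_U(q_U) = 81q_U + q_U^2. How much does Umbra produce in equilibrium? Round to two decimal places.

Helios's profit: π_H = (474 - Q)q_H - (154q_H + q_H²). Setting ∂π_H/∂q_H = 0: 320 - 4q_H - (q_U) = 0.
Umbra's profit: π_U = (474 - Q)q_U - (81q_U + q_U²). Setting ∂π_U/∂q_U = 0: 393 - 4q_U - (q_H) = 0.
Best responses: q_H = (320 - q_U)/4, q_U = (393 - q_H)/4.
Substituting one into the other gives q_H = 887/15 and q_U = 1252/15.

83.47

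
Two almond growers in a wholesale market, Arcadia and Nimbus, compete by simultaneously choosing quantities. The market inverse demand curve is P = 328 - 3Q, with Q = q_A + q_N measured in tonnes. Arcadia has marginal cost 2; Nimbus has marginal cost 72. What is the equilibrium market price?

Arcadia's profit: π_A = (328 - 3Q)q_A - (2q_A). Setting ∂π_A/∂q_A = 0: 326 - 6q_A - 3(q_N) = 0.
Nimbus's profit: π_N = (328 - 3Q)q_N - (72q_N). Setting ∂π_N/∂q_N = 0: 256 - 6q_N - 3(q_A) = 0.
So q_A = (326 - 3q_N)/6 and q_N = (256 - 3q_A)/6.
Solving the pair: q_A = 44, q_N = 62/3.
Total output Q = 194/3, so price P = 328 - 3·(194/3) = 134.

134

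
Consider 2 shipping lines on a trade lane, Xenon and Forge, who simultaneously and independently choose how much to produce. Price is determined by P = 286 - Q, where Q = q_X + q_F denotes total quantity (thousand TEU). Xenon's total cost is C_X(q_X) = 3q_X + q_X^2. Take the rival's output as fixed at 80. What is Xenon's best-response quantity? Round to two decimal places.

50.75

With the rival's output fixed at 80, Xenon's profit is π_X = (286 - 80 - q_X)q_X - (3q_X + q_X²) = (206 - q_X)q_X - (3q_X + q_X²).
∂π_X/∂q_X = 203 - 4q_X = 0, so q_X = 203/4.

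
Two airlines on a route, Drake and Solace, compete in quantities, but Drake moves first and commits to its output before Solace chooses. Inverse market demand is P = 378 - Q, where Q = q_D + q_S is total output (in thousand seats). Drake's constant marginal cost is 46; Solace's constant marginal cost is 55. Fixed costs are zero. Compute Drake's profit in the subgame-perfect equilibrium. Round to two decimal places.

14535.13

Solve by backward induction. Given q_D, the follower Solace maximises π_S = (378 - q_D - q_S)q_S - 55q_S.
Setting the follower's marginal profit to zero, 323 - q_D - 2q_S = 0, i.e. q_S = (323 - q_D)/2.
Drake substitutes q_S(q_D) into its own profit: π_D = q_D(378 - q_D - (323 - q_D)/2) - 46q_D = (433/2 - (1/2)q_D)q_D - 46q_D.
Maximising: ∂π_D/∂q_D = 341/2 - q_D = 0, giving q_D = 341/2.
Then q_S = (323 - 341/2)/2 = 305/4.
Price P = 378 - 987/4 = 525/4.
Drake's profit: (525/4 - 46)·(341/2) = 14535.1250.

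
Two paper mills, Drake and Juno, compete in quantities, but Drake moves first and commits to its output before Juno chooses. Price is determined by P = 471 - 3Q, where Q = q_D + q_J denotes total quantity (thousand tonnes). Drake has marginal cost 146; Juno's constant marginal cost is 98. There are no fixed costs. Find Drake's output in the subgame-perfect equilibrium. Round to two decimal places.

46.17

Solve by backward induction. Given q_D, the follower Juno maximises π_J = (471 - 3q_D - 3q_J)q_J - 98q_J.
Setting the follower's marginal profit to zero, 373 - 3q_D - 6q_J = 0, i.e. q_J = (373 - 3q_D)/6.
The leader anticipates this reaction. Substituting into P = 471 - 3Q gives P = 569/2 - (3/2)q_D, so π_D = (569/2 - (3/2)q_D)q_D - 146q_D.
The leader's first-order condition 277/2 - 3q_D = 0 yields q_D = 277/6.
Then q_J = (373 - 3·(277/6))/6 = 469/12.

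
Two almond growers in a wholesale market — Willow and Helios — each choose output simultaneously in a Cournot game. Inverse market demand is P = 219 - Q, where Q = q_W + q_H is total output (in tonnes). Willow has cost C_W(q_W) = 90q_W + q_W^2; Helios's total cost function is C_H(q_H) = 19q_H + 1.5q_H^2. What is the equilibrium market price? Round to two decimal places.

160.26

Willow's profit: π_W = (219 - Q)q_W - (90q_W + q_W²). Setting ∂π_W/∂q_W = 0: 129 - 4q_W - (q_H) = 0.
Helios's profit: π_H = (219 - Q)q_H - (19q_H + (3/2)q_H²). Setting ∂π_H/∂q_H = 0: 200 - 5q_H - (q_W) = 0.
Rearranging gives the reaction functions q_W = (129 - q_H)/4 and q_H = (200 - q_W)/5.
Substituting one into the other gives q_W = 445/19 and q_H = 671/19.
Total output Q = 1116/19, so price P = 219 - 1116/19 = 160.2632.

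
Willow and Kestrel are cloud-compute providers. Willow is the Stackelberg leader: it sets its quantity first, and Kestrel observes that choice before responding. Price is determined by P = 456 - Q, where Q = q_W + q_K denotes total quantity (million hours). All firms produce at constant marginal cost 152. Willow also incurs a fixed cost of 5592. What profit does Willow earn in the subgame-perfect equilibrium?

5960

Solve by backward induction. Given q_W, the follower Kestrel maximises π_K = (456 - q_W - q_K)q_K - 152q_K.
Follower FOC: 304 - q_W - 2q_K = 0, so q_K(q_W) = (304 - q_W)/2.
The leader anticipates this reaction. Substituting into P = 456 - Q gives P = 304 - (1/2)q_W, so π_W = (304 - (1/2)q_W)q_W - 152q_W.
Leader FOC: 152 - q_W = 0, so q_W = 152.
Then q_K = (304 - 152)/2 = 76.
Price P = 456 - 228 = 228.
Willow's profit: (228 - 152)·152 - 5592 = 5960.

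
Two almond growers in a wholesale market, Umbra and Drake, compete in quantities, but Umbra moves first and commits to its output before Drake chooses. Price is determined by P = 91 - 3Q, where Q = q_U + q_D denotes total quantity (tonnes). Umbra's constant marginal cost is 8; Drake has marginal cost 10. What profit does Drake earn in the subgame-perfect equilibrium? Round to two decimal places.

123.52

The follower Drake best-responds to any q_U: π_D = (91 - 3Q)q_D - 10q_D.
Follower FOC: 81 - 3q_U - 6q_D = 0, so q_D(q_U) = (81 - 3q_U)/6.
Umbra substitutes q_D(q_U) into its own profit: π_U = q_U(91 - 3q_U - (81 - 3q_U)/2) - 8q_U = (101/2 - (3/2)q_U)q_U - 8q_U.
Maximising: ∂π_U/∂q_U = 85/2 - 3q_U = 0, giving q_U = 85/6.
Then q_D = (81 - 3·(85/6))/6 = 77/12.
Price P = 91 - 3·(247/12) = 117/4.
Drake's profit: (117/4 - 10)·(77/12) = 123.5208.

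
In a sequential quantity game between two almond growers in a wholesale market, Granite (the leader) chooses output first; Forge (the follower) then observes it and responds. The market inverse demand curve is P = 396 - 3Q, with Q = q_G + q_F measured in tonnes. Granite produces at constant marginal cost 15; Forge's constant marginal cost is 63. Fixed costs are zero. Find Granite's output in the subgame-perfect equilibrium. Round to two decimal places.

Solve by backward induction. Given q_G, the follower Forge maximises π_F = (396 - 3q_G - 3q_F)q_F - 63q_F.
Setting the follower's marginal profit to zero, 333 - 3q_G - 6q_F = 0, i.e. q_F = (333 - 3q_G)/6.
Granite substitutes q_F(q_G) into its own profit: π_G = q_G(396 - 3q_G - (333 - 3q_G)/2) - 15q_G = (459/2 - (3/2)q_G)q_G - 15q_G.
The leader's first-order condition 429/2 - 3q_G = 0 yields q_G = 143/2.
Then q_F = (333 - 3·(143/2))/6 = 79/4.

71.50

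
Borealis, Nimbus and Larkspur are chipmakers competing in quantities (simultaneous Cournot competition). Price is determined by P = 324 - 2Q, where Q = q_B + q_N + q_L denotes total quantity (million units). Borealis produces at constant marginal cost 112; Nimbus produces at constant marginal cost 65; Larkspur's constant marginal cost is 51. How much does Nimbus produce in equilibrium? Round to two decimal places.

36.50

Borealis's profit: π_B = (324 - 2Q)q_B - (112q_B). Setting ∂π_B/∂q_B = 0: 212 - 4q_B - 2(q_N + q_L) = 0.
Nimbus's profit: π_N = (324 - 2Q)q_N - (65q_N). Setting ∂π_N/∂q_N = 0: 259 - 4q_N - 2(q_B + q_L) = 0.
Larkspur's profit: π_L = (324 - 2Q)q_L - (51q_L). Setting ∂π_L/∂q_L = 0: 273 - 4q_L - 2(q_B + q_N) = 0.
Adding the 3 conditions: 744 − 4Q − 4Q = 0, i.e. Q = 93.
Back-substituting: q_B = (212 − 186)/2 = 13, q_N = (259 − 186)/2 = 73/2, q_L = (273 − 186)/2 = 87/2.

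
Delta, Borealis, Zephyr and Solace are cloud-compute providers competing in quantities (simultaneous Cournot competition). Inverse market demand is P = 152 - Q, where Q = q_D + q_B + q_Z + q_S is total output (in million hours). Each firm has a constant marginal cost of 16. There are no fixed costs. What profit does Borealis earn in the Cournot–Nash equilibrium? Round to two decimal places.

A representative firm's profit is π_i = q_i(152 - Q) - 16q_i.
Setting ∂π_i/∂q_i = 0 with rivals' quantities fixed: 136 - 2q_i - Σ_{j≠i} q_j = 0.
By symmetry each firm produces the same amount; substituting Σ_{j≠i} q_j = 3q_i yields q_i = 136/5.
Price P = 152 - 544/5 = 216/5.
Borealis's profit: (216/5 - 16)·(136/5) = 739.8400.

739.84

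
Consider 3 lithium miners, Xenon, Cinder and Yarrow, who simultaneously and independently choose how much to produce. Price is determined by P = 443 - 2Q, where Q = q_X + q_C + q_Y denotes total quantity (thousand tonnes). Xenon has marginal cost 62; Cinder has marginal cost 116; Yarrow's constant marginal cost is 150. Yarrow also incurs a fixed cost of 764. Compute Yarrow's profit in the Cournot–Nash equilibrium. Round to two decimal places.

Xenon's profit: π_X = (443 - 2Q)q_X - (62q_X). Setting ∂π_X/∂q_X = 0: 381 - 4q_X - 2(q_C + q_Y) = 0.
Cinder's profit: π_C = (443 - 2Q)q_C - (116q_C). Setting ∂π_C/∂q_C = 0: 327 - 4q_C - 2(q_X + q_Y) = 0.
Yarrow's first-order condition: 293 - 4q_Y - 2(q_X + q_C) = 0.
Adding the 3 conditions: 1001 − 4Q − 4Q = 0, i.e. Q = 1001/8.
Back-substituting: q_X = (381 − 1001/4)/2 = 523/8, q_C = (327 − 1001/4)/2 = 307/8, q_Y = (293 − 1001/4)/2 = 171/8.
Price P = 443 - 2·(1001/8) = 771/4.
Yarrow's profit: (771/4 - 150)·(171/8) - 764 = 149.7813.

149.78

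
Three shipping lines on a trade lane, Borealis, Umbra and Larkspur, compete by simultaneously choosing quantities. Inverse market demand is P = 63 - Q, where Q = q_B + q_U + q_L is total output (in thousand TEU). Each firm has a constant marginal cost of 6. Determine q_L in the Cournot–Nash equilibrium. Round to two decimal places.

Each firm earns π_i = (63 - Q)q_i - 6q_i.
Setting ∂π_i/∂q_i = 0 with rivals' quantities fixed: 57 - 2q_i - Σ_{j≠i} q_j = 0.
With identical firms every q_j equals q_i, so Σ_{j≠i} q_j = 2q_i and 57 = 4q_i, giving q_i = 57/4.

14.25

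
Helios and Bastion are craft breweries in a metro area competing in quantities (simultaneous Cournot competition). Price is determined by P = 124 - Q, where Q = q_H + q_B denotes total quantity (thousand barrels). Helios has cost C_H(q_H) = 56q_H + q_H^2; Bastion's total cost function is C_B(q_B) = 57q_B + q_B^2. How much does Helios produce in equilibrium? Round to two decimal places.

13.67

Helios's profit: π_H = (124 - Q)q_H - (56q_H + q_H²). Setting ∂π_H/∂q_H = 0: 68 - 4q_H - (q_B) = 0.
Bastion's profit: π_B = (124 - Q)q_B - (57q_B + q_B²). Setting ∂π_B/∂q_B = 0: 67 - 4q_B - (q_H) = 0.
Rearranging gives the reaction functions q_H = (68 - q_B)/4 and q_B = (67 - q_H)/4.
Substituting one into the other gives q_H = 41/3 and q_B = 40/3.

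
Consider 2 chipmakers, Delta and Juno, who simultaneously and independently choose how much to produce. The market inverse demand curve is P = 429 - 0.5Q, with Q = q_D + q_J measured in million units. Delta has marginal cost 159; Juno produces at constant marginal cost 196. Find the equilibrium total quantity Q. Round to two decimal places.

Delta's profit: π_D = (429 - 0.5Q)q_D - (159q_D). Setting ∂π_D/∂q_D = 0: 270 - q_D - (1/2)(q_J) = 0.
Juno's profit: π_J = (429 - 0.5Q)q_J - (196q_J). Setting ∂π_J/∂q_J = 0: 233 - q_J - (1/2)(q_D) = 0.
So q_D = (270 - (1/2)q_J) and q_J = (233 - (1/2)q_D).
Solving the pair: q_D = 614/3, q_J = 392/3.
Total output Q = 614/3 + 392/3 = 1006/3.

335.33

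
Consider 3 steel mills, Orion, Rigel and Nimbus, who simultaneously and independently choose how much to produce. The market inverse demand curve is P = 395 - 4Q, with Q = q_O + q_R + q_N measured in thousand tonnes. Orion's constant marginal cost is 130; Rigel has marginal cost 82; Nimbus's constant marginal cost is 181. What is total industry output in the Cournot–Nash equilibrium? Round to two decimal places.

49.50

Orion's profit: π_O = (395 - 4Q)q_O - (130q_O). Setting ∂π_O/∂q_O = 0: 265 - 8q_O - 4(q_R + q_N) = 0.
Rigel's profit: π_R = (395 - 4Q)q_R - (82q_R). Setting ∂π_R/∂q_R = 0: 313 - 8q_R - 4(q_O + q_N) = 0.
Nimbus's first-order condition: 214 - 8q_N - 4(q_O + q_R) = 0.
Adding the 3 conditions: 792 − 8Q − 8Q = 0, i.e. Q = 99/2.
Back-substituting: q_O = (265 − 198)/4 = 67/4, q_R = (313 − 198)/4 = 115/4, q_N = (214 − 198)/4 = 4.
Total output Q = 67/4 + 115/4 + 4 = 99/2.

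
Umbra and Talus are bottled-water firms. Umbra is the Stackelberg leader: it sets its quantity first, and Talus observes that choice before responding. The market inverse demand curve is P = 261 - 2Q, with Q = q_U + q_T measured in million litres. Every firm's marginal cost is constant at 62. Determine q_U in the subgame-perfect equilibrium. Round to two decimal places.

Solve by backward induction. Given q_U, the follower Talus maximises π_T = (261 - 2q_U - 2q_T)q_T - 62q_T.
Follower FOC: 199 - 2q_U - 4q_T = 0, so q_T(q_U) = (199 - 2q_U)/4.
Umbra substitutes q_T(q_U) into its own profit: π_U = q_U(261 - 2q_U - (199 - 2q_U)/2) - 62q_U = (323/2 - q_U)q_U - 62q_U.
Maximising: ∂π_U/∂q_U = 199/2 - 2q_U = 0, giving q_U = 199/4.
Then q_T = (199 - 2·(199/4))/4 = 199/8.

49.75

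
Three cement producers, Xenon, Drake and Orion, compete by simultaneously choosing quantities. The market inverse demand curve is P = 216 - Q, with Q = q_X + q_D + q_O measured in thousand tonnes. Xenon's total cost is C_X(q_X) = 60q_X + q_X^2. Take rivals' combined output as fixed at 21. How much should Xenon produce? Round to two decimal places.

33.75

With rivals' combined output fixed at 21, Xenon's profit is π_X = (216 - 21 - q_X)q_X - (60q_X + q_X²) = (195 - q_X)q_X - (60q_X + q_X²).
∂π_X/∂q_X = 135 - 4q_X = 0, so q_X = 135/4.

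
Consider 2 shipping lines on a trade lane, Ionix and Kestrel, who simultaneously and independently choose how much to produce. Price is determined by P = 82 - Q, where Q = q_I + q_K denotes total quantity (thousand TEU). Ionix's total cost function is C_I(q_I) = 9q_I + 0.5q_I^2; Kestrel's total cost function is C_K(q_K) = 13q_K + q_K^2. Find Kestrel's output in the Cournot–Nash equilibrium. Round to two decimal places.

Ionix's profit: π_I = (82 - Q)q_I - (9q_I + (1/2)q_I²). Setting ∂π_I/∂q_I = 0: 73 - 3q_I - (q_K) = 0.
Kestrel's first-order condition: 69 - 4q_K - (q_I) = 0.
Rearranging gives the reaction functions q_I = (73 - q_K)/3 and q_K = (69 - q_I)/4.
Solving the pair: q_I = 223/11, q_K = 134/11.

12.18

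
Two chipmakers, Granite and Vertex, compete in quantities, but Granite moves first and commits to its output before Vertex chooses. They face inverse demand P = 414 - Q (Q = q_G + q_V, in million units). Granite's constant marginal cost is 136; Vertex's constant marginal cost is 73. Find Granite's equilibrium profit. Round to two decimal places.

5778.13

The follower Vertex best-responds to any q_G: π_V = (414 - Q)q_V - 73q_V.
Setting the follower's marginal profit to zero, 341 - q_G - 2q_V = 0, i.e. q_V = (341 - q_G)/2.
The leader anticipates this reaction. Substituting into P = 414 - Q gives P = 487/2 - (1/2)q_G, so π_G = (487/2 - (1/2)q_G)q_G - 136q_G.
The leader's first-order condition 215/2 - q_G = 0 yields q_G = 215/2.
Then q_V = (341 - 215/2)/2 = 467/4.
Price P = 414 - 897/4 = 759/4.
Granite's profit: (759/4 - 136)·(215/2) = 5778.1250.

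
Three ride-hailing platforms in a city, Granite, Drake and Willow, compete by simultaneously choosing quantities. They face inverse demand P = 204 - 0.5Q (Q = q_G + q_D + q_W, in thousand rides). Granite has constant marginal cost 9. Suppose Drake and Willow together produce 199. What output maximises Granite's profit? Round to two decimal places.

With rivals' combined output fixed at 199, Granite's profit is π_G = (204 - (1/2)·199 - (1/2)q_G)q_G - (9q_G) = (209/2 - (1/2)q_G)q_G - (9q_G).
∂π_G/∂q_G = 191/2 - q_G = 0, so q_G = 191/2.

95.50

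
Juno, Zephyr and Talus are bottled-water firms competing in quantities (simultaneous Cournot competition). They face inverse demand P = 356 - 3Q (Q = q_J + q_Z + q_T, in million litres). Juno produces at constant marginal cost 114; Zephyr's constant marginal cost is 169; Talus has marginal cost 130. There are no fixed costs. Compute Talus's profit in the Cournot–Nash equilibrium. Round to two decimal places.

1291.69

Juno's profit: π_J = (356 - 3Q)q_J - (114q_J). Setting ∂π_J/∂q_J = 0: 242 - 6q_J - 3(q_Z + q_T) = 0.
Zephyr's first-order condition: 187 - 6q_Z - 3(q_J + q_T) = 0.
Talus's first-order condition: 226 - 6q_T - 3(q_J + q_Z) = 0.
Adding the 3 first-order conditions: 655 − 12Q = 0, so Q = 655/12.
Back-substituting: q_J = (242 − 655/4)/3 = 313/12, q_Z = (187 − 655/4)/3 = 31/4, q_T = (226 − 655/4)/3 = 83/4.
Price P = 356 - 3·(655/12) = 769/4.
Talus's profit: (769/4 - 130)·(83/4) = 1291.6875.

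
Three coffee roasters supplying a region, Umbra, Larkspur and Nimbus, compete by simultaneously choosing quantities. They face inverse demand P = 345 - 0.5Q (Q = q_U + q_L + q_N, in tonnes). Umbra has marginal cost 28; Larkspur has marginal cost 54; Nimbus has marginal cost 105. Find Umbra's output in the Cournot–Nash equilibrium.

210

Umbra's profit: π_U = (345 - 0.5Q)q_U - (28q_U). Setting ∂π_U/∂q_U = 0: 317 - q_U - (1/2)(q_L + q_N) = 0.
Larkspur's first-order condition: 291 - q_L - (1/2)(q_U + q_N) = 0.
Nimbus's first-order condition: 240 - q_N - (1/2)(q_U + q_L) = 0.
Summing all 3 equations gives 848 − 2Q = 0, hence Q = 424.
Back-substituting: q_U = (317 − 212)/(1/2) = 210, q_L = (291 − 212)/(1/2) = 158, q_N = (240 − 212)/(1/2) = 56.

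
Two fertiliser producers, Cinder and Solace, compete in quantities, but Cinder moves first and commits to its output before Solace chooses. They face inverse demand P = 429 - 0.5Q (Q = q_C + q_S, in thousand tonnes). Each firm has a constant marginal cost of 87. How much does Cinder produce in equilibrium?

342

The follower Solace best-responds to any q_C: π_S = (429 - 0.5Q)q_S - 87q_S.
Follower FOC: 342 - (1/2)q_C - q_S = 0, so q_S(q_C) = (342 - (1/2)q_C).
Cinder substitutes q_S(q_C) into its own profit: π_C = q_C(429 - (1/2)q_C - (342 - (1/2)q_C)/2) - 87q_C = (258 - (1/4)q_C)q_C - 87q_C.
Maximising: ∂π_C/∂q_C = 171 - (1/2)q_C = 0, giving q_C = 342.
Then q_S = (342 - (1/2)·342) = 171.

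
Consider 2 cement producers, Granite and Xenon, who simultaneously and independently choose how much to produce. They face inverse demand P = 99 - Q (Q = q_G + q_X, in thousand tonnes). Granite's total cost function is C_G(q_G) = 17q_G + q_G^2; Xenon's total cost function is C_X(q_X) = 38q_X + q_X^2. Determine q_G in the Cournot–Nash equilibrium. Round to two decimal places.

Granite's profit: π_G = (99 - Q)q_G - (17q_G + q_G²). Setting ∂π_G/∂q_G = 0: 82 - 4q_G - (q_X) = 0.
Xenon's profit: π_X = (99 - Q)q_X - (38q_X + q_X²). Setting ∂π_X/∂q_X = 0: 61 - 4q_X - (q_G) = 0.
So q_G = (82 - q_X)/4 and q_X = (61 - q_G)/4.
Substituting one into the other gives q_G = 89/5 and q_X = 54/5.

17.80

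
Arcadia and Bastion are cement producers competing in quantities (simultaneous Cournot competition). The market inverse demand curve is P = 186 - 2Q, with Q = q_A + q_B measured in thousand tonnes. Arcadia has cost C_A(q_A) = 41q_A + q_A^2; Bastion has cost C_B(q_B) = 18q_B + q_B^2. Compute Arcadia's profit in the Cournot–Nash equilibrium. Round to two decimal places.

Arcadia's profit: π_A = (186 - 2Q)q_A - (41q_A + q_A²). Setting ∂π_A/∂q_A = 0: 145 - 6q_A - 2(q_B) = 0.
Bastion's first-order condition: 168 - 6q_B - 2(q_A) = 0.
Rearranging gives the reaction functions q_A = (145 - 2q_B)/6 and q_B = (168 - 2q_A)/6.
Substituting one into the other gives q_A = 267/16 and q_B = 359/16.
Price P = 186 - 2·(313/8) = 431/4.
Arcadia's profit: (431/4)·(267/16) - 41·(267/16) - (267/16)² = 835.4180.

835.42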